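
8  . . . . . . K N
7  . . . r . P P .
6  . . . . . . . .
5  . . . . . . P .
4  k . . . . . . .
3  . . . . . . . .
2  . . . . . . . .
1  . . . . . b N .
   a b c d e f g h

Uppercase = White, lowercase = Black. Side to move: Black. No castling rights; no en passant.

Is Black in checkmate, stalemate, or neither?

neither

Black to move; black king on a4.
In check: no.
Legal moves for Black include: Rd8+, Rxf7, Re7, Rc7, Rb7, Ra7, Rd6, Rd5, Rd4, Rd3, Rd2, Rd1, Kb5, Ka5, Kb4, Kb3, Ka3, Ba6, ... (list truncated; more exist).
Black has legal moves and is not in check → neither.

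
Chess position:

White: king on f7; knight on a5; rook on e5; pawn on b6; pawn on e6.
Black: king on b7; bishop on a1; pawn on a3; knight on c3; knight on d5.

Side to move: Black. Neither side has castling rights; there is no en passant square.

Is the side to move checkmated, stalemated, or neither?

neither

Black to move; black king on b7.
In check: yes, from the white knight on a5.
King squares — a6: available; b6: available; c6: attacked by Na5; a7: attacked by Pb6; c7: attacked by Pb6; a8: available; b8: available; c8: available.
Legal moves for Black: Kc8, Kb8, Ka8, Kxb6, Ka6.
Black is in check but has 5 legal moves → neither.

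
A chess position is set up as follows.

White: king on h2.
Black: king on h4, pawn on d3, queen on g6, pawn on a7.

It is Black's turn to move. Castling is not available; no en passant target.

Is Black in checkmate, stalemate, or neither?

neither

Black to move; black king on h4.
In check: no.
Legal moves for Black include: Qg8, Qe8, Qh7, Qg7, Qf7, Qh6, Qf6, Qe6, Qd6+, Qc6, Qb6, Qa6, Qh5, Qg5, Qf5, Qg4, Qe4, Qg3+, ... (list truncated; more exist).
Black has legal moves and is not in check → neither.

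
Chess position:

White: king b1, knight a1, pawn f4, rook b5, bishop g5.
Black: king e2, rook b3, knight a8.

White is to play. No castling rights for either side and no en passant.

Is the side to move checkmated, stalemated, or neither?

White to move; white king on b1.
In check: yes, from the black rook on b3.
Legal moves for White: Kc2, Ka2, Kc1, Rxb3, Nxb3.
White is in check but has 5 legal moves → neither.

neither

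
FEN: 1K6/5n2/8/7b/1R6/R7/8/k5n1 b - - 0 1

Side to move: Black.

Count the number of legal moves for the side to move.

0

Black to move; king on a1.
In check: yes, from the white rook on a3.
Legal moves: none.
Count: 0.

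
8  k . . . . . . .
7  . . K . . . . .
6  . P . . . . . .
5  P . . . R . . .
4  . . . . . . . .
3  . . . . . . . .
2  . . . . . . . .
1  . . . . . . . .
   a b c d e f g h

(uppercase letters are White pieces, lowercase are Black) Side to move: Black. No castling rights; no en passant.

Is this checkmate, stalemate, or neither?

Black to move; black king on a8.
In check: no.
King squares — a7: attacked by Pb6; b7: attacked by Kc7; b8: attacked by Kc7.
Legal moves for Black: none.
Not in check and no legal moves → stalemate.

stalemate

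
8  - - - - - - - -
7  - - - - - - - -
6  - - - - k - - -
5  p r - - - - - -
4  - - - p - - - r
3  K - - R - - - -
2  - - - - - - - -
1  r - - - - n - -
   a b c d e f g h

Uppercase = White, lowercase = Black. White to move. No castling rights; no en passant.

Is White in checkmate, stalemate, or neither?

checkmate

White to move; white king on a3.
In check: yes, from the black rook on a1.
King squares — a2: attacked by Ra1; b2: attacked by Rb5; b3: attacked by Rb5; a4: attacked by Ra1; b4: attacked by Pa5.
Legal moves for White: none.
In check with no legal moves → checkmate.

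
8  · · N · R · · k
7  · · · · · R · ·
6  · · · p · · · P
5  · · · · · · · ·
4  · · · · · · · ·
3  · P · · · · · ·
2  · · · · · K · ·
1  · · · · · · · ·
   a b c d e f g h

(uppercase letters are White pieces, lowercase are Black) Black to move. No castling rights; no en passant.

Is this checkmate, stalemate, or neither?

Black to move; black king on h8.
In check: yes, from the white rook on e8.
King squares — g7: attacked by Ph6; h7: attacked by Rf7; g8: attacked by Re8.
Legal moves for Black: none.
In check with no legal moves → checkmate.

checkmate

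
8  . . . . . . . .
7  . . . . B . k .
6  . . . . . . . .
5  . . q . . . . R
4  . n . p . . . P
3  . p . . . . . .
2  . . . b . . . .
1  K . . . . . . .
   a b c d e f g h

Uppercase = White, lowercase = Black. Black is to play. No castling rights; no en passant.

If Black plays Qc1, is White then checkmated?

After Qc1: white king on a1; in check: yes, from the black queen on c1.
King squares — b1: attacked by Qc1; a2: attacked by Pb3; b2: attacked by Qc1.
White has no legal moves → checkmate.

yes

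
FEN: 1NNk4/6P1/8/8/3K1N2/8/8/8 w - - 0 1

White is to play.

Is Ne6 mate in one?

no

After Ne6: black king on d8; in check: yes, from the white knight on e6.
Black has 2 legal replies: Ke8, Kxc8.
In check but a legal move exists → not checkmate.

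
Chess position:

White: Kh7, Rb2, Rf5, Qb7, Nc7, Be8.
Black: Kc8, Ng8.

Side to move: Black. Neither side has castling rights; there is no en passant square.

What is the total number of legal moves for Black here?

1

Black to move; king on c8.
In check: yes, from the white queen on b7.
Legal moves: Kd8.
Count: 1.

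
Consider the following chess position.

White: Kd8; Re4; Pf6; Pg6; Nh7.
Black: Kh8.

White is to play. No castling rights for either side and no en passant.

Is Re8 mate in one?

After Re8: black king on h8; in check: yes, from the white rook on e8.
King squares — g7: attacked by Pf6; h7: attacked by Pg6; g8: attacked by Re8.
Black has no legal moves → checkmate.

yes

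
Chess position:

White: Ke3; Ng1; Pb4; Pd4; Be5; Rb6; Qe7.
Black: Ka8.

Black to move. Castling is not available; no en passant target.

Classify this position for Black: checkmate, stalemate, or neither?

Black to move; black king on a8.
In check: no.
King squares — a7: attacked by Qe7; b7: attacked by Rb6; b8: attacked by Be5.
Legal moves for Black: none.
Not in check and no legal moves → stalemate.

stalemate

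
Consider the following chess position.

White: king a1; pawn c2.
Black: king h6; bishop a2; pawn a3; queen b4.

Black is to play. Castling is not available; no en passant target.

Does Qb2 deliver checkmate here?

After Qb2: white king on a1; in check: yes, from the black queen on b2.
King squares — b1: attacked by Ba2; a2: attacked by Qb2; b2: attacked by Pa3.
White has no legal moves → checkmate.

yes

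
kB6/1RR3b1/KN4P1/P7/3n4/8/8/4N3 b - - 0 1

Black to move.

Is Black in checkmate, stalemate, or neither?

checkmate

Black to move; black king on a8.
In check: yes, from the white knight on b6.
King squares — a7: attacked by Ka6; b7: attacked by Ka6; b8: attacked by Rb7.
Legal moves for Black: none.
In check with no legal moves → checkmate.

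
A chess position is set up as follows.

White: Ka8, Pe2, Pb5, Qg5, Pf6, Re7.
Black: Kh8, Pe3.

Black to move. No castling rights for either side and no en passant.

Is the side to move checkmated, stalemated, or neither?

stalemate

Black to move; black king on h8.
In check: no.
King squares — g7: attacked by Qg5; h7: attacked by Re7; g8: attacked by Qg5.
Legal moves for Black: none.
Not in check and no legal moves → stalemate.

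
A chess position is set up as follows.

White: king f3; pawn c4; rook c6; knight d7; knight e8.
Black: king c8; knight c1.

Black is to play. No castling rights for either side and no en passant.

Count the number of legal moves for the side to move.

3

Black to move; king on c8.
In check: yes, from the white rook on c6.
Legal moves: Kd8, Kxd7, Kb7.
Count: 3.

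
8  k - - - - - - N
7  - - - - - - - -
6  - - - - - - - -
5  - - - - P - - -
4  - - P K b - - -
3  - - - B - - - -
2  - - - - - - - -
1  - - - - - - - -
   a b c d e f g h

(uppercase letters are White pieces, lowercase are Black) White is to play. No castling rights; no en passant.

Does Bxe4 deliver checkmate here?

After Bxe4: black king on a8; in check: yes, from the white bishop on e4.
Black has 2 legal replies: Kb8, Ka7.
In check but a legal move exists → not checkmate.

no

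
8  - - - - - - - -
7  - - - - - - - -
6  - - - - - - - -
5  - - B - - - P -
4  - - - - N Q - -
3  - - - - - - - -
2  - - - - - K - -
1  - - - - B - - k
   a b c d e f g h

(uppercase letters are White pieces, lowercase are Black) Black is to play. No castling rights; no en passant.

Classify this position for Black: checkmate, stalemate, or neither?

stalemate

Black to move; black king on h1.
In check: no.
King squares — g1: attacked by Kf2; g2: attacked by Kf2; h2: attacked by Qf4.
Legal moves for Black: none.
Not in check and no legal moves → stalemate.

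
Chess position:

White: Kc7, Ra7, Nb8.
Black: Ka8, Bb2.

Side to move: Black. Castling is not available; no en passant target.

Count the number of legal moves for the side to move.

Black to move; king on a8.
In check: yes, from the white rook on a7.
Legal moves: Kxa7.
Count: 1.

1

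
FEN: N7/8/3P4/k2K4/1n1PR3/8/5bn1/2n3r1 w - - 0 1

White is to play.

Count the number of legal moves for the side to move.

4

White to move; king on d5.
In check: yes, from the black knight on b4.
Legal moves: Ke6, Ke5, Kc5, Kc4.
Count: 4.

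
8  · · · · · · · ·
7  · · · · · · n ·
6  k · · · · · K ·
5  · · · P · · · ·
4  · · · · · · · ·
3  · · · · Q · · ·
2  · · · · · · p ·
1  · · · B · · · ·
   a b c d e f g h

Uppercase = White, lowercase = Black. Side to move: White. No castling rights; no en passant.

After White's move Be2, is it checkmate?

no

After Be2: black king on a6; in check: yes, from the white bishop on e2.
Black has 2 legal replies: Kb7, Ka5.
In check but a legal move exists → not checkmate.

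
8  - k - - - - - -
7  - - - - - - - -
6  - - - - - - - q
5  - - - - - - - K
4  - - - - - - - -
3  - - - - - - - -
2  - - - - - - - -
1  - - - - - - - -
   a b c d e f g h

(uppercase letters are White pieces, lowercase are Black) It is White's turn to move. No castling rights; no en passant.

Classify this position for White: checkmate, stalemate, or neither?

White to move; white king on h5.
In check: yes, from the black queen on h6.
King squares — g4: available; h4: attacked by Qh6; g5: attacked by Qh6; g6: attacked by Qh6; h6: available.
Legal moves for White: Kxh6, Kg4.
White is in check but has 2 legal moves → neither.

neither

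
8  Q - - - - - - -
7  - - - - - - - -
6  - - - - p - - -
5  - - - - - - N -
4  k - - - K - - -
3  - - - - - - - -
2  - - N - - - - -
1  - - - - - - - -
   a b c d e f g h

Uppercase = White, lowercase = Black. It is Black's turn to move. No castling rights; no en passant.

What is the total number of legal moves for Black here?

Black to move; king on a4.
In check: yes, from the white queen on a8.
Legal moves: Kb5, Kb3.
Count: 2.

2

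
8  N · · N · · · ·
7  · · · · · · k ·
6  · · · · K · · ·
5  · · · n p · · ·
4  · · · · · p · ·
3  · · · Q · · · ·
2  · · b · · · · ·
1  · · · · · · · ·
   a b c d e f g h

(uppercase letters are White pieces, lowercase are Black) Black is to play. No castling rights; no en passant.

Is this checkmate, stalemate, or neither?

neither

Black to move; black king on g7.
In check: no.
Legal moves for Black: Kh8, Kg8, Kf8, Kh6, Ne7, Nc7+, Nf6, Nb6, Nb4, Ne3, Nc3, Ba4, Bxd3, Bb3, Bd1, Bb1, e4, f3.
Black has 18 legal moves and is not in check → neither.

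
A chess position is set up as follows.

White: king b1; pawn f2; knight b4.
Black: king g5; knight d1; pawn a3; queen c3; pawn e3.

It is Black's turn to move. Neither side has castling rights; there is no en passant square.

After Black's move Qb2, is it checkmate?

yes

After Qb2: white king on b1; in check: yes, from the black queen on b2.
King squares — a1: attacked by Qb2; c1: attacked by Qb2; a2: attacked by Qb2; b2: attacked by Nd1; c2: attacked by Qb2.
White has no legal moves → checkmate.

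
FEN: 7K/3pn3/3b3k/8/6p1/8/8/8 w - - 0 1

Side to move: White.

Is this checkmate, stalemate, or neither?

stalemate

White to move; white king on h8.
In check: no.
King squares — g7: attacked by Kh6; h7: attacked by Kh6; g8: attacked by Ne7.
Legal moves for White: none.
Not in check and no legal moves → stalemate.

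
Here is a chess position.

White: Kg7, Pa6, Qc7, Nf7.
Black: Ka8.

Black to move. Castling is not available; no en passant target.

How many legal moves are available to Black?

0

Black to move; king on a8.
In check: no.
Legal moves: none.
Count: 0.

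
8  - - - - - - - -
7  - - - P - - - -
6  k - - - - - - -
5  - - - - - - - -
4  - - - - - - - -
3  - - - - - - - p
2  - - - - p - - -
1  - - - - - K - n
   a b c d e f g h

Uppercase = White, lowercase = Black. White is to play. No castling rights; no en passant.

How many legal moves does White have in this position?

White to move; king on f1.
In check: yes, from the black pawn on e2.
Legal moves: Kxe2, Kg1, Ke1.
Count: 3.

3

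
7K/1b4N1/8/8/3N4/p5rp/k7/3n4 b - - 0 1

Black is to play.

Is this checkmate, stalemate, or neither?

Black to move; black king on a2.
In check: no.
Legal moves for Black include: Bc8, Ba8, Bc6, Ba6, Bd5, Be4, Bf3, Bg2, Bh1, Rxg7, Rg6, Rg5, Rg4, Rf3, Re3, Rd3, Rc3, Rb3, ... (list truncated; more exist).
Black has legal moves and is not in check → neither.

neither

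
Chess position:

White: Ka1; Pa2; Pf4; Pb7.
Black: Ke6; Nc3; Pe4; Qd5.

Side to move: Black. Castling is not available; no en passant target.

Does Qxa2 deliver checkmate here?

After Qxa2: white king on a1; in check: yes, from the black queen on a2.
King squares — b1: attacked by Qa2; a2: attacked by Nc3; b2: attacked by Qa2.
White has no legal moves → checkmate.

yes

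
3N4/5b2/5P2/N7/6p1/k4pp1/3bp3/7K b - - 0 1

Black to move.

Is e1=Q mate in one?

After e1=Q: white king on h1; in check: yes, from the black queen on e1.
King squares — g1: attacked by Qe1; g2: attacked by Pf3; h2: attacked by Pg3.
White has no legal moves → checkmate.

yes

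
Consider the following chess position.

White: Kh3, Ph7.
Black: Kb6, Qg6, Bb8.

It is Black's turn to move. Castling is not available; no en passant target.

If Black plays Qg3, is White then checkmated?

After Qg3: white king on h3; in check: yes, from the black queen on g3.
King squares — g2: attacked by Qg3; h2: attacked by Qg3; g3: attacked by Bb8; g4: attacked by Qg3; h4: attacked by Qg3.
White has no legal moves → checkmate.

yes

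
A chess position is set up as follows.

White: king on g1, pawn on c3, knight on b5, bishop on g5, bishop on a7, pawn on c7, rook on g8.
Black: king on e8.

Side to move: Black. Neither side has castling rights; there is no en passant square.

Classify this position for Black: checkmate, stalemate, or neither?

neither

Black to move; black king on e8.
In check: yes, from the white rook on g8.
Legal moves for Black: Kf7, Kd7.
Black is in check but has 2 legal moves → neither.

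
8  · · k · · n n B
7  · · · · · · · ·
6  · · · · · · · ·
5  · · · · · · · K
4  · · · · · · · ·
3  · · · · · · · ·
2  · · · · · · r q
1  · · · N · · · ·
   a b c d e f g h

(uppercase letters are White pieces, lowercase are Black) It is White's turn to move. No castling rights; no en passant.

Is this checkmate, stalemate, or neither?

White to move; white king on h5.
In check: yes, from the black queen on h2.
King squares — g4: attacked by Rg2; h4: attacked by Qh2; g5: attacked by Rg2; g6: attacked by Rg2; h6: attacked by Qh2.
Legal moves for White: none.
In check with no legal moves → checkmate.

checkmate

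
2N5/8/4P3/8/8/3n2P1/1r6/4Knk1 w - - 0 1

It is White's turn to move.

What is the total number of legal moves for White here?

White to move; king on e1.
In check: yes, from the black knight on d3.
Legal moves: Kd1.
Count: 1.

1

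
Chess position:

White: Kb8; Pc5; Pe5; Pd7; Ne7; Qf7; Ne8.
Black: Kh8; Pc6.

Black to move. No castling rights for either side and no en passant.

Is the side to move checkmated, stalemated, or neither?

Black to move; black king on h8.
In check: no.
King squares — g7: attacked by Qf7; h7: attacked by Qf7; g8: attacked by Ne7.
Legal moves for Black: none.
Not in check and no legal moves → stalemate.

stalemate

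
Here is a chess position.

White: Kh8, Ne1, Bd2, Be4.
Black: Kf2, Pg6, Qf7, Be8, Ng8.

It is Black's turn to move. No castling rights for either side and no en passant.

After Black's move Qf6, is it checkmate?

After Qf6: white king on h8; in check: yes, from the black queen on f6.
White has 2 legal replies: Kxg8, Kh7.
In check but a legal move exists → not checkmate.

no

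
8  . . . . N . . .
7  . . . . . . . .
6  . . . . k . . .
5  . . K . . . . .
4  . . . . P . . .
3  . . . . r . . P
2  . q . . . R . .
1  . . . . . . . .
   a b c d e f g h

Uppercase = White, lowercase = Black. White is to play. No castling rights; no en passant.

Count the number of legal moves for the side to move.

21

White to move; king on c5.
In check: no.
Legal moves: Ng7+, Nc7+, Nf6, Nd6, Kc6, Kc4, Rf8, Rf7, Rf6+, Rf5, Rf4, Rf3, Rh2, Rg2, Re2, Rd2, Rc2, Rxb2, Rf1, e5, h4.
Count: 21.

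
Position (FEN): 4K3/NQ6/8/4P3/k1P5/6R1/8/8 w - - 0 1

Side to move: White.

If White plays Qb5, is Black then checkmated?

yes

After Qb5: black king on a4; in check: yes, from the white queen on b5.
King squares — a3: attacked by Rg3; b3: attacked by Rg3; b4: attacked by Qb5; a5: attacked by Qb5; b5: attacked by Pc4.
Black has no legal moves → checkmate.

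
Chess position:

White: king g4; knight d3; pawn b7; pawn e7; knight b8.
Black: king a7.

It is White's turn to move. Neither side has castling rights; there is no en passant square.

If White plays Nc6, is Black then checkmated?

After Nc6: black king on a7; in check: yes, from the white knight on c6.
Black has 3 legal replies: Kxb7, Kb6, Ka6.
In check but a legal move exists → not checkmate.

no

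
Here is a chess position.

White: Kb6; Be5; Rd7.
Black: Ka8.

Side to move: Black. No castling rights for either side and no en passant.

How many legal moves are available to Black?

0

Black to move; king on a8.
In check: no.
Legal moves: none.
Count: 0.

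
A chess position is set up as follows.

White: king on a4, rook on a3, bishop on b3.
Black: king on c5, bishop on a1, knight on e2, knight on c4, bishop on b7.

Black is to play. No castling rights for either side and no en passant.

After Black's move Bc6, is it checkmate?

After Bc6: white king on a4; in check: yes, from the black bishop on c6.
King squares — a3: own rook; b3: own bishop; b4: attacked by Kc5; a5: attacked by Nc4; b5: attacked by Kc5.
White has no legal moves → checkmate.

yes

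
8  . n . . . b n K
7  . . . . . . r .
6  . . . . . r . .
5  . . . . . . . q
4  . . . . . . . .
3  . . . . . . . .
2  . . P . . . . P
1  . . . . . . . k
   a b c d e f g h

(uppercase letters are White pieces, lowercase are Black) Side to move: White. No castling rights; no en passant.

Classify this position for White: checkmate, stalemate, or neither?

White to move; white king on h8.
In check: yes, from the black queen on h5.
King squares — g7: attacked by Bf8; h7: attacked by Qh5; g8: attacked by Rg7.
Legal moves for White: none.
In check with no legal moves → checkmate.

checkmate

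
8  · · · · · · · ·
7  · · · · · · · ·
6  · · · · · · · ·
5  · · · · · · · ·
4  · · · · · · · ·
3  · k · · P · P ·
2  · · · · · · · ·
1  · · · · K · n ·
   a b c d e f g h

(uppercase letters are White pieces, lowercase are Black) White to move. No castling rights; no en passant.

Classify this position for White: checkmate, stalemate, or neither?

White to move; white king on e1.
In check: no.
Legal moves for White: Kf2, Kd2, Kf1, Kd1, g4, e4.
White has 6 legal moves and is not in check → neither.

neither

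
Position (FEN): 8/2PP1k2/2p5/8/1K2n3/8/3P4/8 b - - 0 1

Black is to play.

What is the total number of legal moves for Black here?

Black to move; king on f7.
In check: no.
Legal moves: Kg8, Kf8, Kg7, Ke7, Kg6, Kf6, Ke6, Nf6, Nd6, Ng5, Nc5, Ng3, Nc3, Nf2, Nxd2, c5+.
Count: 16.

16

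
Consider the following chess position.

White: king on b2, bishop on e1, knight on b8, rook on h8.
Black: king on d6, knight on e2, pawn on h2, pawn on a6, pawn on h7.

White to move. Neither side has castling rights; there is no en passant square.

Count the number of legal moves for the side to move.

22

White to move; king on b2.
In check: no.
Legal moves: Rg8, Rf8, Re8, Rd8+, Rc8, Rxh7, Nd7, Nc6, Nxa6, Kb3, Ka3, Kc2, Ka2, Kb1, Ka1, Ba5, Bh4, Bb4+, Bg3+, Bc3, Bf2, Bd2.
Count: 22.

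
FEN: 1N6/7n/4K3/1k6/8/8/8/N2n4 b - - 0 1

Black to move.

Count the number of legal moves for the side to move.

Black to move; king on b5.
In check: no.
Legal moves: Nf8+, Nf6, Ng5+, Kb6, Kc5, Ka5, Kc4, Kb4, Ka4, Ne3, Nc3, Nf2, Nb2.
Count: 13.

13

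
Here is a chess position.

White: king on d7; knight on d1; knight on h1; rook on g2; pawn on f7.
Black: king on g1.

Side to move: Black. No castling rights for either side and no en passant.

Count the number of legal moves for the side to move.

3

Black to move; king on g1.
In check: yes, from the white rook on g2.
Legal moves: Kxg2, Kxh1, Kf1.
Count: 3.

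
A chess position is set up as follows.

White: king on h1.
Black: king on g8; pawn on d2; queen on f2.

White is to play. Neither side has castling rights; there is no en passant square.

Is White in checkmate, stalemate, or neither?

stalemate

White to move; white king on h1.
In check: no.
King squares — g1: attacked by Qf2; g2: attacked by Qf2; h2: attacked by Qf2.
Legal moves for White: none.
Not in check and no legal moves → stalemate.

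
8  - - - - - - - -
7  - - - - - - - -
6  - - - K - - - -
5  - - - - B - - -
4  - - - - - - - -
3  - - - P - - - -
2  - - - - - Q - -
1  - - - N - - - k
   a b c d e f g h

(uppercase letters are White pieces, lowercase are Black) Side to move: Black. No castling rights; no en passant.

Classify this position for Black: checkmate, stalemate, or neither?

Black to move; black king on h1.
In check: no.
King squares — g1: attacked by Qf2; g2: attacked by Qf2; h2: attacked by Qf2.
Legal moves for Black: none.
Not in check and no legal moves → stalemate.

stalemate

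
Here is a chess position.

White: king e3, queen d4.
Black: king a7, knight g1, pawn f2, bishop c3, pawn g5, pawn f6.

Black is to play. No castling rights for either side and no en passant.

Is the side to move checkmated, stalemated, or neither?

neither

Black to move; black king on a7.
In check: yes, from the white queen on d4.
King squares — a6: available; b6: attacked by Qd4; b7: available; a8: available; b8: available.
Legal moves for Black: Kb8, Ka8, Kb7, Ka6, Bxd4+.
Black is in check but has 5 legal moves → neither.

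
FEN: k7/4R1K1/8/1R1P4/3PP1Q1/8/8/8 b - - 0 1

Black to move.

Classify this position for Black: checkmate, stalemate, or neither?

Black to move; black king on a8.
In check: no.
King squares — a7: attacked by Re7; b7: attacked by Rb5; b8: attacked by Rb5.
Legal moves for Black: none.
Not in check and no legal moves → stalemate.

stalemate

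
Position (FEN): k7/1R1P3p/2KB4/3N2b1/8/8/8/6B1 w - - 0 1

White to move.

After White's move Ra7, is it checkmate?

After Ra7: black king on a8; in check: yes, from the white rook on a7.
King squares — a7: attacked by Bg1; b7: attacked by Kc6; b8: attacked by Bd6.
Black has no legal moves → checkmate.

yes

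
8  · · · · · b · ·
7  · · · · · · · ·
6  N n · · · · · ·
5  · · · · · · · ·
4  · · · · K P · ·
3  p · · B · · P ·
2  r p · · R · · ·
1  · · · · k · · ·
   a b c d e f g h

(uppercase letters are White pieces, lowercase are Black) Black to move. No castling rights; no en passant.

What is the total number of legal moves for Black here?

Black to move; king on e1.
In check: yes, from the white rook on e2.
Legal moves: Kf1, Kd1.
Count: 2.

2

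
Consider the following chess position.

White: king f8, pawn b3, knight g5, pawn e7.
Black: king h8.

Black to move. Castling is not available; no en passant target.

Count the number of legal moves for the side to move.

Black to move; king on h8.
In check: no.
Legal moves: none.
Count: 0.

0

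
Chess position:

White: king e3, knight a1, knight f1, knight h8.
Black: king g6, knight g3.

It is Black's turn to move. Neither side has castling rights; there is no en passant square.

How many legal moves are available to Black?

7

Black to move; king on g6.
In check: yes, from the white knight on h8.
Legal moves: Kh7, Kg7, Kh6, Kf6, Kh5, Kg5, Kf5.
Count: 7.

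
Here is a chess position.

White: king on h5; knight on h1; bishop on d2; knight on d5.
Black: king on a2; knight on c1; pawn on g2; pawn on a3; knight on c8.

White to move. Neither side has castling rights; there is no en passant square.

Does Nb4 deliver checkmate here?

After Nb4: black king on a2; in check: yes, from the white knight on b4.
Black has 4 legal replies: Kb3, Kb2, Kb1, Ka1.
In check but a legal move exists → not checkmate.

no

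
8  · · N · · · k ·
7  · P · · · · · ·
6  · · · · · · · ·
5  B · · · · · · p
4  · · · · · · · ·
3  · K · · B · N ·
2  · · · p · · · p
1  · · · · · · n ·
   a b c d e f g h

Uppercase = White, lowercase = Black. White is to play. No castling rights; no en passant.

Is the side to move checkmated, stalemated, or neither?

neither

White to move; white king on b3.
In check: no.
Legal moves for White include: Ne7+, Na7, Nd6, Nb6, Bd8, Bc7, Bab6, Bb4, Bc3, Baxd2, Nxh5, Nf5, Ne4, Ne2, Nh1, Nf1, Ba7, Bh6, ... (list truncated; more exist).
White has legal moves and is not in check → neither.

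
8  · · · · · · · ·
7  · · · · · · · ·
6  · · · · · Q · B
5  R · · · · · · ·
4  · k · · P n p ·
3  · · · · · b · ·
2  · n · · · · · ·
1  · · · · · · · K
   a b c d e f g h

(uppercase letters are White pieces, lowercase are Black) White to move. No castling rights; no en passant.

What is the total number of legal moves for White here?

White to move; king on h1.
In check: yes, from the black bishop on f3.
Legal moves: Kh2, Kg1.
Count: 2.

2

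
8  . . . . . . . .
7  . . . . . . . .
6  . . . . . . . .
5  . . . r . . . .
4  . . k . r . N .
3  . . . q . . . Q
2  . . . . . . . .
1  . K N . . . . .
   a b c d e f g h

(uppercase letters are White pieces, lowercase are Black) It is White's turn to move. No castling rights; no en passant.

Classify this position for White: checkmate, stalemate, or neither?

neither

White to move; white king on b1.
In check: yes, from the black queen on d3.
Legal moves for White: Kb2, Ka2, Ka1, Qxd3+, Nxd3.
White is in check but has 5 legal moves → neither.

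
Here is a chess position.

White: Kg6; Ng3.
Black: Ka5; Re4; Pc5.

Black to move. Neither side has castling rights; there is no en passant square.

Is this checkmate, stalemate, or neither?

neither

Black to move; black king on a5.
In check: no.
Legal moves for Black include: Kb6, Ka6, Kb5, Kb4, Ka4, Re8, Re7, Re6+, Re5, Rh4, Rg4+, Rf4, Rd4, Rc4, Rb4, Ra4, Re3, Re2, ... (list truncated; more exist).
Black has legal moves and is not in check → neither.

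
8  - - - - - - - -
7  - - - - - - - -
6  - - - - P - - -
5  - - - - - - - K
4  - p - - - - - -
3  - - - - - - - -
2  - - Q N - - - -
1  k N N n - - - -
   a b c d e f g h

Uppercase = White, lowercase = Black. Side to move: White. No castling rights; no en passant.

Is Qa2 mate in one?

yes

After Qa2: black king on a1; in check: yes, from the white queen on a2.
King squares — b1: attacked by Qa2; a2: attacked by Nc1; b2: attacked by Qa2.
Black has no legal moves → checkmate.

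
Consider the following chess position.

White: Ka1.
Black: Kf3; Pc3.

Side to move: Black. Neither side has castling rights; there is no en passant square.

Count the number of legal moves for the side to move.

Black to move; king on f3.
In check: no.
Legal moves: Kg4, Kf4, Ke4, Kg3, Ke3, Kg2, Kf2, Ke2, c2.
Count: 9.

9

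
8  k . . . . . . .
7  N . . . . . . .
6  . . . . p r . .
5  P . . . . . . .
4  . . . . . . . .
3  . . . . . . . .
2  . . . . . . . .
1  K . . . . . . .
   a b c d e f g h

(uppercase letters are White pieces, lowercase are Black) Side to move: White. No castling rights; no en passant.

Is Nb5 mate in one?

After Nb5: black king on a8; in check: no.
Black is not in check, so this cannot be checkmate.

no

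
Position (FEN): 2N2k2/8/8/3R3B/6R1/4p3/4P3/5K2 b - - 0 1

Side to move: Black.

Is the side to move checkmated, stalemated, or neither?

Black to move; black king on f8.
In check: no.
King squares — e7: attacked by Nc8; f7: attacked by Bh5; g7: attacked by Rg4; e8: attacked by Bh5; g8: attacked by Rg4.
Legal moves for Black: none.
Not in check and no legal moves → stalemate.

stalemate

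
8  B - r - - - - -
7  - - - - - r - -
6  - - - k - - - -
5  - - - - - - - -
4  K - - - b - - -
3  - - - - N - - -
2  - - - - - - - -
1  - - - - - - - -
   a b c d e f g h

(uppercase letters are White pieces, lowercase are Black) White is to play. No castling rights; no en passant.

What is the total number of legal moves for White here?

White to move; king on a4.
In check: no.
Legal moves: Bb7, Bc6, Bd5, Bxe4, Kb5, Ka5, Kb4, Kb3, Ka3, Nf5+, Nd5, Ng4, Nc4+, Ng2, Nc2, Nf1, Nd1.
Count: 17.

17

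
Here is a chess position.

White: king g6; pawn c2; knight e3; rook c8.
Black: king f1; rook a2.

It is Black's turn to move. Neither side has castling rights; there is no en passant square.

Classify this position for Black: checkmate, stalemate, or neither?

Black to move; black king on f1.
In check: yes, from the white knight on e3.
Legal moves for Black: Kf2, Ke2, Kg1, Ke1.
Black is in check but has 4 legal moves → neither.

neither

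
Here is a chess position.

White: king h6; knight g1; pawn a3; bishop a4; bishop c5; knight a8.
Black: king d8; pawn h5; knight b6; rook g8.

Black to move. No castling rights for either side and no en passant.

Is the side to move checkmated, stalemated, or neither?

neither

Black to move; black king on d8.
In check: no.
Legal moves for Black: Rh8+, Rf8, Re8, Rg7, Rg6+, Rg5, Rg4, Rg3, Rg2, Rxg1, Kc8, Nc8, Nxa8, Nd7, Nd5, Nc4, Nxa4, h4.
Black has 18 legal moves and is not in check → neither.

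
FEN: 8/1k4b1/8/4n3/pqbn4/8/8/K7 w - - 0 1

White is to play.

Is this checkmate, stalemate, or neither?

White to move; white king on a1.
In check: no.
King squares — b1: attacked by Qb4; a2: attacked by Bc4; b2: attacked by Qb4.
Legal moves for White: none.
Not in check and no legal moves → stalemate.

stalemate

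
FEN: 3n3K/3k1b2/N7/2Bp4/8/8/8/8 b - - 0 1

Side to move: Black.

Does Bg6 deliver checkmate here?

no

After Bg6: white king on h8; in check: no.
White is not in check, so this cannot be checkmate.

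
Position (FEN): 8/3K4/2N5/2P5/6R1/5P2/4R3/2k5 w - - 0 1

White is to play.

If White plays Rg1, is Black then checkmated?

yes

After Rg1: black king on c1; in check: yes, from the white rook on g1.
King squares — b1: attacked by Rg1; d1: attacked by Rg1; b2: attacked by Re2; c2: attacked by Re2; d2: attacked by Re2.
Black has no legal moves → checkmate.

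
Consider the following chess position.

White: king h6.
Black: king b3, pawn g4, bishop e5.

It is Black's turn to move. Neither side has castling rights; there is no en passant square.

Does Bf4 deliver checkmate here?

no

After Bf4: white king on h6; in check: yes, from the black bishop on f4.
White has 4 legal replies: Kh7, Kg7, Kg6, Kh5.
In check but a legal move exists → not checkmate.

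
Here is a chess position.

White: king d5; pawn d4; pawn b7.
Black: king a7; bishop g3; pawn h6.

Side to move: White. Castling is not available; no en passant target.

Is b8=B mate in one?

no

After b8=B: black king on a7; in check: yes, from the white bishop on b8.
Black has 6 legal replies: Kxb8, Ka8, Kb7, Kb6, Ka6, Bxb8.
In check but a legal move exists → not checkmate.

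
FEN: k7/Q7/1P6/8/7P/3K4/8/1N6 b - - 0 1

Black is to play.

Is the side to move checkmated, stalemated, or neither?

checkmate

Black to move; black king on a8.
In check: yes, from the white queen on a7.
King squares — a7: attacked by Pb6; b7: attacked by Qa7; b8: attacked by Qa7.
Legal moves for Black: none.
In check with no legal moves → checkmate.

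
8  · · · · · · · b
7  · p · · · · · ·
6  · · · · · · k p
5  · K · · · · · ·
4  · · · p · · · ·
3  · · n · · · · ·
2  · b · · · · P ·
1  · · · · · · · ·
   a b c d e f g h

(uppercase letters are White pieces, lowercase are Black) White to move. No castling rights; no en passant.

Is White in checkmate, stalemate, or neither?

neither

White to move; white king on b5.
In check: yes, from the black knight on c3.
King squares — a4: attacked by Nc3; b4: available; c4: available; a5: available; c5: available; a6: attacked by Pb7; b6: available; c6: attacked by Pb7.
Legal moves for White: Kb6, Kc5, Ka5, Kc4, Kb4.
White is in check but has 5 legal moves → neither.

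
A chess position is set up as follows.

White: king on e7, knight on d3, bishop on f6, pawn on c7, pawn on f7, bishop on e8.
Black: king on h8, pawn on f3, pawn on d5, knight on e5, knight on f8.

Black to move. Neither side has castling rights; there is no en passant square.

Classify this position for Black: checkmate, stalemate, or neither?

Black to move; black king on h8.
In check: yes, from the white bishop on f6.
King squares — g7: attacked by Bf6; h7: available; g8: attacked by Pf7.
Legal moves for Black: Kh7.
Black is in check but has 1 legal move → neither.

neither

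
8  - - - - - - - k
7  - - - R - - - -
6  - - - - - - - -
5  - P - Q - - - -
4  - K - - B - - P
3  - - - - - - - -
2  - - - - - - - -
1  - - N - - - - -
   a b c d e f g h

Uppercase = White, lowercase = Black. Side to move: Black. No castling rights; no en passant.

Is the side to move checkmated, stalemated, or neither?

stalemate

Black to move; black king on h8.
In check: no.
King squares — g7: attacked by Rd7; h7: attacked by Be4; g8: attacked by Qd5.
Legal moves for Black: none.
Not in check and no legal moves → stalemate.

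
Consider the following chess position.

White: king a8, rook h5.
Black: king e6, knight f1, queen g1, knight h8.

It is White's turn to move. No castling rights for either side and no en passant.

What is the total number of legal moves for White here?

16

White to move; king on a8.
In check: no.
Legal moves: Kb8, Kb7, Rxh8, Rh7, Rh6+, Rg5, Rf5, Re5+, Rd5, Rc5, Rb5, Ra5, Rh4, Rh3, Rh2, Rh1.
Count: 16.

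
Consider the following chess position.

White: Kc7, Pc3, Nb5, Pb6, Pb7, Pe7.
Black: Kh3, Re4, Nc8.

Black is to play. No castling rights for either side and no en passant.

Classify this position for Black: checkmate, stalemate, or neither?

neither

Black to move; black king on h3.
In check: no.
Legal moves for Black include: Nxe7, Na7, Nd6, Nxb6, Rxe7+, Re6, Re5, Rh4, Rg4, Rf4, Rd4, Rc4+, Rb4, Ra4, Re3, Re2, Re1, Kh4, ... (list truncated; more exist).
Black has legal moves and is not in check → neither.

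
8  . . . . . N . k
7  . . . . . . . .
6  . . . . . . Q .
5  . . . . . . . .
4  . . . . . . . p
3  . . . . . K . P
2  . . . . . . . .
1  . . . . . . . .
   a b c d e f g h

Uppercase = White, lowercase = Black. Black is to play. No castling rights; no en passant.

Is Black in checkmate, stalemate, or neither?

Black to move; black king on h8.
In check: no.
King squares — g7: attacked by Qg6; h7: attacked by Qg6; g8: attacked by Qg6.
Legal moves for Black: none.
Not in check and no legal moves → stalemate.

stalemate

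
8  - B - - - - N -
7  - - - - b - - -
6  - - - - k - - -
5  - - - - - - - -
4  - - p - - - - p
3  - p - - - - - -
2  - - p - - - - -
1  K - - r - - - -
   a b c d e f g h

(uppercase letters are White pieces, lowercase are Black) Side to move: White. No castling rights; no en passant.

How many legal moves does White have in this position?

White to move; king on a1.
In check: yes, from the black rook on d1.
Legal moves: Kb2.
Count: 1.

1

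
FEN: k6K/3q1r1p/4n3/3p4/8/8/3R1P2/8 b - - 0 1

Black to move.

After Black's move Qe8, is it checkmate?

yes

After Qe8: white king on h8; in check: yes, from the black queen on e8.
King squares — g7: attacked by Ne6; h7: attacked by Rf7; g8: attacked by Qe8.
White has no legal moves → checkmate.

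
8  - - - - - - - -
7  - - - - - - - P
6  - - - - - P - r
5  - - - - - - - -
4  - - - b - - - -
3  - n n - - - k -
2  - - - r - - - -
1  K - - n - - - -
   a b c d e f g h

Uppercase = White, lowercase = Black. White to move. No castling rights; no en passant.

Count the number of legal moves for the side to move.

0

White to move; king on a1.
In check: yes, from the black knight on b3.
Legal moves: none.
Count: 0.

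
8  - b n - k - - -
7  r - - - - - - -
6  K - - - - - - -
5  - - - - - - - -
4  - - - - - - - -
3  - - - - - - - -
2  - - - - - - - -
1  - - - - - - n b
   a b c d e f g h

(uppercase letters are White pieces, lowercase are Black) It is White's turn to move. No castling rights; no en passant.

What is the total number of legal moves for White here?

White to move; king on a6.
In check: yes, from the black rook on a7.
Legal moves: Kb5.
Count: 1.

1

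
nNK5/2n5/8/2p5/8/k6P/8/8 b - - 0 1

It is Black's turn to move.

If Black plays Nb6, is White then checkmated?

After Nb6: white king on c8; in check: yes, from the black knight on b6.
White has 3 legal replies: Kd8, Kxc7, Kb7.
In check but a legal move exists → not checkmate.

no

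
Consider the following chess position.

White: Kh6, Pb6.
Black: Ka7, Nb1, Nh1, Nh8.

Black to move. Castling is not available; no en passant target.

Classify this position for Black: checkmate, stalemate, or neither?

Black to move; black king on a7.
In check: yes, from the white pawn on b6.
King squares — a6: available; b6: available; b7: available; a8: available; b8: available.
Legal moves for Black: Kb8, Ka8, Kb7, Kxb6, Ka6.
Black is in check but has 5 legal moves → neither.

neither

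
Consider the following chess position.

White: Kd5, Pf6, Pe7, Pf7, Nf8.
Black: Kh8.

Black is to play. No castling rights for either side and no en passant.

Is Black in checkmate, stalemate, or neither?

stalemate

Black to move; black king on h8.
In check: no.
King squares — g7: attacked by Pf6; h7: attacked by Nf8; g8: attacked by Pf7.
Legal moves for Black: none.
Not in check and no legal moves → stalemate.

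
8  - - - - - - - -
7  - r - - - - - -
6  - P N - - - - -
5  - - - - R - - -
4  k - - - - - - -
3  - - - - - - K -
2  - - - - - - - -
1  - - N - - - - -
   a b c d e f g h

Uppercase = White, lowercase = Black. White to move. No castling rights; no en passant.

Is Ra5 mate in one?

yes

After Ra5: black king on a4; in check: yes, from the white rook on a5.
King squares — a3: attacked by Ra5; b3: attacked by Nc1; b4: attacked by Nc6; a5: attacked by Nc6; b5: attacked by Ra5.
Black has no legal moves → checkmate.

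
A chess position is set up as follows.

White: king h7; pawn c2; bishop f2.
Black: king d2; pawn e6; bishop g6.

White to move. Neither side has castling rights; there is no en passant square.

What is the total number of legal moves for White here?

5

White to move; king on h7.
In check: yes, from the black bishop on g6.
Legal moves: Kh8, Kg8, Kg7, Kh6, Kxg6.
Count: 5.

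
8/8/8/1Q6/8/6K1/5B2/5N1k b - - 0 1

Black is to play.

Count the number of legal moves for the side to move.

0

Black to move; king on h1.
In check: no.
Legal moves: none.
Count: 0.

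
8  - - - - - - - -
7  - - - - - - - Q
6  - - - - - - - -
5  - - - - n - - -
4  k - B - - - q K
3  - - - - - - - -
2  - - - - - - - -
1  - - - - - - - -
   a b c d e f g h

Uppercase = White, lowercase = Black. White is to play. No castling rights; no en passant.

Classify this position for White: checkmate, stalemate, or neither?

White to move; white king on h4.
In check: yes, from the black queen on g4.
King squares — g3: attacked by Qg4; h3: attacked by Qg4; g4: attacked by Ne5; g5: attacked by Qg4; h5: attacked by Qg4.
Legal moves for White: none.
In check with no legal moves → checkmate.

checkmate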